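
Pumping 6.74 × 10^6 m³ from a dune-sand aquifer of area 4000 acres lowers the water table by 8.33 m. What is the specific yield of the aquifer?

A = 4000 acres = 1.619 × 10^7 m²
Sy = ΔV / (A × Δh) = 6.74 × 10^6 m³ / (1.619 × 10^7 m² × 8.33 m) = 0.04998

Sy ≈ 0.05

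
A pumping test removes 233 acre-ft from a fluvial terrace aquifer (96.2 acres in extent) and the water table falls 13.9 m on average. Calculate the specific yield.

A = 96.2 acres = 3.893 × 10^5 m²
ΔV = 233 acre-ft = 2.874 × 10^5 m³
Sy = ΔV / (A × Δh) = 2.874 × 10^5 m³ / (3.893 × 10^5 m² × 13.9 m) = 0.05311

Sy ≈ 0.053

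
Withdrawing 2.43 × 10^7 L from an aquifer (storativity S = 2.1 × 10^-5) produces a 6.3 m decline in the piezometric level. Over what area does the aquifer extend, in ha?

ΔV = 2.43 × 10^7 L = 24300 m³
A = ΔV / (S × Δh) = 24300 / (2.1 × 10^-5 × 6.3) = 1.837 × 10^8 m²
A = 1.837 × 10^8 m² = 18370 ha

A ≈ 18400 ha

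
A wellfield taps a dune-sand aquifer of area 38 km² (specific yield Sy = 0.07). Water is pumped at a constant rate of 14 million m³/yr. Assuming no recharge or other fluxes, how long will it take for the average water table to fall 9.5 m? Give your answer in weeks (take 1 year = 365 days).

A = 38 km² = 3.8 × 10^7 m²
ΔV = Sy × A × Δh = 0.07 × 3.8 × 10^7 × 9.5 = 2.527 × 10^7 m³
Q = 14 million m³/yr = 38360 m³/d
t = ΔV / Q = 2.527 × 10^7 m³ / 38360 m³/d = 658.8 d
t = 658.8 d ≈ 94.12 weeks

t ≈ 94.1 weeks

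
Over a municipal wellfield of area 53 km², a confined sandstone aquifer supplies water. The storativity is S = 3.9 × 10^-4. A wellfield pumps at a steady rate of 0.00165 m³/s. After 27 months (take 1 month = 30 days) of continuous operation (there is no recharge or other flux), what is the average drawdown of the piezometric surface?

A = 53 km² = 5.3 × 10^7 m²
Q = 0.00165 m³/s = 142.6 m³/d
t = 27 months = 810 d
ΔV = Q × t = 142.6 m³/d × 810 d = 1.155 × 10^5 m³
Δh = ΔV / (S × A) = 1.155 × 10^5 / (3.9 × 10^-4 × 5.3 × 10^7) = 5.587 m

Δh ≈ 5.59 m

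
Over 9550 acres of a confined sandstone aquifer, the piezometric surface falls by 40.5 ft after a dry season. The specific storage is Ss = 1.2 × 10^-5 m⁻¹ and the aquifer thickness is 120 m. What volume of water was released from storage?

ΔV ≈ 6.87 × 10^5 m³

S = Ss × b = 1.2 × 10^-5 m⁻¹ × 120 m = 1.44 × 10^-3
A = 9550 acres = 3.865 × 10^7 m²
Δh = 40.5 ft = 12.34 m
ΔV = S × A × Δh = 0.00144 × 3.865 × 10^7 m² × 12.34 m = 6.87 × 10^5 m³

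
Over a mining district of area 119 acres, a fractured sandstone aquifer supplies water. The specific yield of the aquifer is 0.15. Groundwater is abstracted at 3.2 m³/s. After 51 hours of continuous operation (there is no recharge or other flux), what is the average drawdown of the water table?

A = 119 acres = 4.816 × 10^5 m²
Q = 3.2 m³/s = 2.765 × 10^5 m³/d
t = 51 hours = 2.125 d
ΔV = Q × t = 2.765 × 10^5 m³/d × 2.125 d = 5.875 × 10^5 m³
Δh = ΔV / (Sy × A) = 5.875 × 10^5 / (0.15 × 4.816 × 10^5) = 8.133 m

Δh ≈ 8.13 m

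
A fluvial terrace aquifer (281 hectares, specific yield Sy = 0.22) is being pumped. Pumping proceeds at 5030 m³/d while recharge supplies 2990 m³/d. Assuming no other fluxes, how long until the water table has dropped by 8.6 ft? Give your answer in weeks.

t ≈ 113 weeks

A = 281 hectares = 2.81 × 10^6 m²
Δh = 8.6 ft = 2.621 m
ΔV = Sy × A × Δh = 0.22 × 2.81 × 10^6 × 2.621 = 1.62 × 10^6 m³
Net withdrawal = 5030 − 2990 = 2040 m³/d
t = ΔV / Q = 1.62 × 10^6 m³ / 2040 m³/d = 794.4 d
t = 794.4 d ≈ 113.5 weeks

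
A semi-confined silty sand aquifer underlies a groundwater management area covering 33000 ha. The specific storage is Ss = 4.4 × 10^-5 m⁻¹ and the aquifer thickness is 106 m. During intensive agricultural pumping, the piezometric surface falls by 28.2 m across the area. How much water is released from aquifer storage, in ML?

S = Ss × b = 4.4 × 10^-5 m⁻¹ × 106 m = 4.664 × 10^-3
A = 33000 ha = 3.3 × 10^8 m²
ΔV = S × A × Δh = 0.004664 × 3.3 × 10^8 m² × 28.2 m = 4.34 × 10^7 m³
ΔV = 4.34 × 10^7 m³ = 43400 ML

ΔV ≈ 43400 ML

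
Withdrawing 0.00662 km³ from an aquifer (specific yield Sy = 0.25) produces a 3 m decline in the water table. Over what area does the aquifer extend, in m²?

ΔV = 0.00662 km³ = 6.62 × 10^6 m³
A = ΔV / (Sy × Δh) = 6.62 × 10^6 / (0.25 × 3) = 8.827 × 10^6 m²

A ≈ 8.83 × 10^6 m²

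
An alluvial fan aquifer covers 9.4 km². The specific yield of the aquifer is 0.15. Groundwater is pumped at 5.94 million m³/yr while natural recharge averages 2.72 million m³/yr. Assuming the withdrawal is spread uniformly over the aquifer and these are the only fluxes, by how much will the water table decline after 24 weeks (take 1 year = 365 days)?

Δh ≈ 1.05 m

A = 9.4 km² = 9.4 × 10^6 m²
Net abstraction = 5.94 − 2.72 = 3.22 million m³/yr
Q_net = 3.22 million m³/yr = 8822 m³/d
t = 24 weeks = 168 d
ΔV = Q × t = 8822 m³/d × 168 d = 1.482 × 10^6 m³
Δh = ΔV / (Sy × A) = 1.482 × 10^6 / (0.15 × 9.4 × 10^6) = 1.051 m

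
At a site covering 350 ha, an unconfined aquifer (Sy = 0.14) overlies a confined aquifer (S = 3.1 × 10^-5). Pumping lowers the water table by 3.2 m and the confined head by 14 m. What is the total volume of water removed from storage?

ΔV ≈ 1.57 × 10^6 m³

A = 350 ha = 3.5 × 10^6 m²
Unconfined: ΔV_u = Sy × A × Δh_u = 0.14 × 3.5 × 10^6 × 3.2 = 1.568 × 10^6 m³
Confined: ΔV_c = S × A × Δh_c = 3.1 × 10^-5 × 3.5 × 10^6 × 14 = 1519 m³
Total ΔV = 1.568 × 10^6 + 1519 = 1.57 × 10^6 m³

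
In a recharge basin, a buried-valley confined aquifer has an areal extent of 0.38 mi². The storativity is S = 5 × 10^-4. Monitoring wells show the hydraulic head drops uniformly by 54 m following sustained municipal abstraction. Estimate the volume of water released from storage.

A = 0.38 mi² = 9.842 × 10^5 m²
ΔV = S × A × Δh = 5 × 10^-4 × 9.842 × 10^5 m² × 54 m = 26570 m³

ΔV ≈ 26600 m³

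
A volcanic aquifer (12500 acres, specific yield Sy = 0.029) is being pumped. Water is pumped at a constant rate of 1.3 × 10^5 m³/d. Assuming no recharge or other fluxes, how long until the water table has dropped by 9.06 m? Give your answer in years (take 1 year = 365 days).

A = 12500 acres = 5.059 × 10^7 m²
ΔV = Sy × A × Δh = 0.029 × 5.059 × 10^7 × 9.06 = 1.329 × 10^7 m³
t = ΔV / Q = 1.329 × 10^7 m³ / 1.3 × 10^5 m³/d = 102.2 d
t = 102.2 d ≈ 0.2801 years

t ≈ 0.28 years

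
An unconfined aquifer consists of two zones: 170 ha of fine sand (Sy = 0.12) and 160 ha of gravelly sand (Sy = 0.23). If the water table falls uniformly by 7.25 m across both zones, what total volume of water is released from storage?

ΔV ≈ 4.15 × 10^6 m³

A₁ = 170 ha = 1.7 × 10^6 m²; A₂ = 160 ha = 1.6 × 10^6 m²
ΔV₁ = 0.12 × 1.7 × 10^6 × 7.25 = 1.479 × 10^6 m³
ΔV₂ = 0.23 × 1.6 × 10^6 × 7.25 = 2.668 × 10^6 m³
ΔV = ΔV₁ + ΔV₂ = 4.147 × 10^6 m³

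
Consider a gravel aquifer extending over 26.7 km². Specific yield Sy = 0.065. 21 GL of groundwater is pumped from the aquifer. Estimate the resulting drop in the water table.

A = 26.7 km² = 2.67 × 10^7 m²
ΔV = 21 GL = 2.1 × 10^7 m³
Δh = ΔV / (Sy × A) = 2.1 × 10^7 m³ / (0.065 × 2.67 × 10^7 m²) = 12.1 m

Δh ≈ 12.1 m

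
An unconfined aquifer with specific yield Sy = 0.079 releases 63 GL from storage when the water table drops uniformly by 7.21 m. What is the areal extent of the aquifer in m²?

ΔV = 63 GL = 6.3 × 10^7 m³
A = ΔV / (Sy × Δh) = 6.3 × 10^7 / (0.079 × 7.21) = 1.106 × 10^8 m²

A ≈ 1.11 × 10^8 m²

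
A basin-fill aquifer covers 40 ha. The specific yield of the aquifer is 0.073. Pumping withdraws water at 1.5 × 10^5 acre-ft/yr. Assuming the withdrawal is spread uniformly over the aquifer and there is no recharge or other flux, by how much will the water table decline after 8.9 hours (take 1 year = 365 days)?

A = 40 ha = 4 × 10^5 m²
Q = 1.5 × 10^5 acre-ft/yr = 5.069 × 10^5 m³/d
t = 8.9 hours = 0.3708 d
ΔV = Q × t = 5.069 × 10^5 m³/d × 0.3708 d = 1.88 × 10^5 m³
Δh = ΔV / (Sy × A) = 1.88 × 10^5 / (0.073 × 4 × 10^5) = 6.438 m

Δh ≈ 6.44 m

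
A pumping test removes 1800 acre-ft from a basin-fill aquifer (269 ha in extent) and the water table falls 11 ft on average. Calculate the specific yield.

A = 269 ha = 2.69 × 10^6 m²
Δh = 11 ft = 3.353 m
ΔV = 1800 acre-ft = 2.22 × 10^6 m³
Sy = ΔV / (A × Δh) = 2.22 × 10^6 m³ / (2.69 × 10^6 m² × 3.353 m) = 0.2462

Sy ≈ 0.25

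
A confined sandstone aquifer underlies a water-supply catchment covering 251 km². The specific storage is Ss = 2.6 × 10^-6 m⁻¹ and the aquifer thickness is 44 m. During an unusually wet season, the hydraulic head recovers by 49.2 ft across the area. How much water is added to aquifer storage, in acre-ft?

S = Ss × b = 2.6 × 10^-6 m⁻¹ × 44 m = 1.144 × 10^-4
A = 251 km² = 2.51 × 10^8 m²
Δh = 49.2 ft = 15 m
ΔV = S × A × Δh = 1.144 × 10^-4 × 2.51 × 10^8 m² × 15 m = 4.306 × 10^5 m³
ΔV = 4.306 × 10^5 m³ = 349.1 acre-ft

ΔV ≈ 349 acre-ft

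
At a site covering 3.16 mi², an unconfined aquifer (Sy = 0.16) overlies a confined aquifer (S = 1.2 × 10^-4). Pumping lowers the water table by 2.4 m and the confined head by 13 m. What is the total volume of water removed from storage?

ΔV ≈ 3.16 × 10^6 m³

A = 3.16 mi² = 8.184 × 10^6 m²
Unconfined: ΔV_u = Sy × A × Δh_u = 0.16 × 8.184 × 10^6 × 2.4 = 3.143 × 10^6 m³
Confined: ΔV_c = S × A × Δh_c = 1.2 × 10^-4 × 8.184 × 10^6 × 13 = 12770 m³
Total ΔV = 3.143 × 10^6 + 12770 = 3.156 × 10^6 m³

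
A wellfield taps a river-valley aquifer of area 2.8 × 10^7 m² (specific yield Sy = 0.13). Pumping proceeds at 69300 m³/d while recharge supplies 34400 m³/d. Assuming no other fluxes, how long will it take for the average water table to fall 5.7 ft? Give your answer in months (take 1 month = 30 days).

t ≈ 6.04 months

Δh = 5.7 ft = 1.737 m
ΔV = Sy × A × Δh = 0.13 × 2.8 × 10^7 × 1.737 = 6.324 × 10^6 m³
Net withdrawal = 69300 − 34400 = 34900 m³/d
t = ΔV / Q = 6.324 × 10^6 m³ / 34900 m³/d = 181.2 d
t = 181.2 d ≈ 6.04 months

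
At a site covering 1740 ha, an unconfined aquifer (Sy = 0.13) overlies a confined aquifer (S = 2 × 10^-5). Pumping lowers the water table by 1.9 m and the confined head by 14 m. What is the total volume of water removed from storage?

ΔV ≈ 4.3 × 10^6 m³

A = 1740 ha = 1.74 × 10^7 m²
Unconfined: ΔV_u = Sy × A × Δh_u = 0.13 × 1.74 × 10^7 × 1.9 = 4.298 × 10^6 m³
Confined: ΔV_c = S × A × Δh_c = 2 × 10^-5 × 1.74 × 10^7 × 14 = 4872 m³
Total ΔV = 4.298 × 10^6 + 4872 = 4.303 × 10^6 m³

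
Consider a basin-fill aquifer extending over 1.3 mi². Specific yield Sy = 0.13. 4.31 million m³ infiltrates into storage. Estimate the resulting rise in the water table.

Δh ≈ 9.85 m

A = 1.3 mi² = 3.367 × 10^6 m²
ΔV = 4.31 million m³ = 4.31 × 10^6 m³
Δh = ΔV / (Sy × A) = 4.31 × 10^6 m³ / (0.13 × 3.367 × 10^6 m²) = 9.847 m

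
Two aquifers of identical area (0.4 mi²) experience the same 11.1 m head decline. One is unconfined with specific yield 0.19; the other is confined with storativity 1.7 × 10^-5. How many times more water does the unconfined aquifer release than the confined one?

A = 0.4 mi² = 1.036 × 10^6 m²
Unconfined: ΔV_u = Sy × A × Δh = 0.19 × 1.036 × 10^6 × 11.1 = 2.185 × 10^6 m³
Confined: ΔV_c = S × A × Δh = 1.7 × 10^-5 × 1.036 × 10^6 × 11.1 = 195.5 m³
Ratio = ΔV_u / ΔV_c = Sy / S = 0.19 / 1.7 × 10^-5 = 11180

ΔV_u / ΔV_c ≈ 11200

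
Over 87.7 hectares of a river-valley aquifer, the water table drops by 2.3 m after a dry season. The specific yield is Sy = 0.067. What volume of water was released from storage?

ΔV ≈ 1.35 × 10^5 m³

A = 87.7 hectares = 8.77 × 10^5 m²
ΔV = Sy × A × Δh = 0.067 × 8.77 × 10^5 m² × 2.3 m = 1.351 × 10^5 m³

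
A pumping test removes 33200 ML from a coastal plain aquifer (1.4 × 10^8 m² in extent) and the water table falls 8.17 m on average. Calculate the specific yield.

Sy ≈ 0.029

ΔV = 33200 ML = 3.32 × 10^7 m³
Sy = ΔV / (A × Δh) = 3.32 × 10^7 m³ / (1.4 × 10^8 m² × 8.17 m) = 0.02903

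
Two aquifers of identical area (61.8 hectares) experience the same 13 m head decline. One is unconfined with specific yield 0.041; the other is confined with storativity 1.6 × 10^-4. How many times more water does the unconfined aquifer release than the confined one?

ΔV_u / ΔV_c ≈ 256

A = 61.8 hectares = 6.18 × 10^5 m²
Unconfined: ΔV_u = Sy × A × Δh = 0.041 × 6.18 × 10^5 × 13 = 3.294 × 10^5 m³
Confined: ΔV_c = S × A × Δh = 1.6 × 10^-4 × 6.18 × 10^5 × 13 = 1285 m³
Ratio = ΔV_u / ΔV_c = Sy / S = 0.041 / 1.6 × 10^-4 = 256.2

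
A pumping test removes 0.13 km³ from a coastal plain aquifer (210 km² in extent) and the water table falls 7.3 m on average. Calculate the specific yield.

A = 210 km² = 2.1 × 10^8 m²
ΔV = 0.13 km³ = 1.3 × 10^8 m³
Sy = ΔV / (A × Δh) = 1.3 × 10^8 m³ / (2.1 × 10^8 m² × 7.3 m) = 0.0848

Sy ≈ 0.085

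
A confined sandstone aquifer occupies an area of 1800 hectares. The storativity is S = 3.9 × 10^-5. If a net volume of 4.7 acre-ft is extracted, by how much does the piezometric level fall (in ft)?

A = 1800 hectares = 1.8 × 10^7 m²
ΔV = 4.7 acre-ft = 5797 m³
Δh = ΔV / (S × A) = 5797 m³ / (3.9 × 10^-5 × 1.8 × 10^7 m²) = 8.258 m
Δh = 8.258 m = 27.09 ft

Δh ≈ 27.1 ft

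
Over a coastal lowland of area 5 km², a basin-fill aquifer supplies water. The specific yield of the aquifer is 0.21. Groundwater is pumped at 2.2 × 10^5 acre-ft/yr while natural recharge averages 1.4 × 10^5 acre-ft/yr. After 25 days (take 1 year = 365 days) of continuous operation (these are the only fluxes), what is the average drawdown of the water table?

Δh ≈ 6.44 m

A = 5 km² = 5 × 10^6 m²
Net abstraction = 2.2 × 10^5 − 1.4 × 10^5 = 80000 acre-ft/yr
Q_net = 80000 acre-ft/yr = 2.704 × 10^5 m³/d
ΔV = Q × t = 2.704 × 10^5 m³/d × 25 d = 6.759 × 10^6 m³
Δh = ΔV / (Sy × A) = 6.759 × 10^6 / (0.21 × 5 × 10^6) = 6.437 m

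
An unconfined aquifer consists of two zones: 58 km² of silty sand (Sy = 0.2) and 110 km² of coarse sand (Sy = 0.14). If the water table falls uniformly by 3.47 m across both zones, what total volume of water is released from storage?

A₁ = 58 km² = 5.8 × 10^7 m²; A₂ = 110 km² = 1.1 × 10^8 m²
ΔV₁ = 0.2 × 5.8 × 10^7 × 3.47 = 4.025 × 10^7 m³
ΔV₂ = 0.14 × 1.1 × 10^8 × 3.47 = 5.344 × 10^7 m³
ΔV = ΔV₁ + ΔV₂ = 9.369 × 10^7 m³

ΔV ≈ 9.37 × 10^7 m³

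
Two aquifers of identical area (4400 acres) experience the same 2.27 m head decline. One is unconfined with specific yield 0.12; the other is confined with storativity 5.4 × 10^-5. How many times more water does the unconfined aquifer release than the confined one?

ΔV_u / ΔV_c ≈ 2220

A = 4400 acres = 1.781 × 10^7 m²
Unconfined: ΔV_u = Sy × A × Δh = 0.12 × 1.781 × 10^7 × 2.27 = 4.85 × 10^6 m³
Confined: ΔV_c = S × A × Δh = 5.4 × 10^-5 × 1.781 × 10^7 × 2.27 = 2183 m³
Ratio = ΔV_u / ΔV_c = Sy / S = 0.12 / 5.4 × 10^-5 = 2222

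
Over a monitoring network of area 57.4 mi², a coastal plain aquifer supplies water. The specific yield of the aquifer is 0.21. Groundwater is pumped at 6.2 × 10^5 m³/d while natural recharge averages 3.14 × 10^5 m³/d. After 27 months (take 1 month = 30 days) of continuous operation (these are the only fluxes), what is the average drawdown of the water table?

A = 57.4 mi² = 1.487 × 10^8 m²
Net abstraction = 6.2 × 10^5 − 3.14 × 10^5 = 3.06 × 10^5 m³/d
t = 27 months = 810 d
ΔV = Q × t = 3.06 × 10^5 m³/d × 810 d = 2.479 × 10^8 m³
Δh = ΔV / (Sy × A) = 2.479 × 10^8 / (0.21 × 1.487 × 10^8) = 7.939 m

Δh ≈ 7.94 m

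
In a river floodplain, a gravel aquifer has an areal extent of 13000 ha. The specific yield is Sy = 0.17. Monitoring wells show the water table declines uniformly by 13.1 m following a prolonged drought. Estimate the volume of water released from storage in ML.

ΔV ≈ 2.9 × 10^5 ML

A = 13000 ha = 1.3 × 10^8 m²
ΔV = Sy × A × Δh = 0.17 × 1.3 × 10^8 m² × 13.1 m = 2.895 × 10^8 m³
ΔV = 2.895 × 10^8 m³ = 2.895 × 10^5 ML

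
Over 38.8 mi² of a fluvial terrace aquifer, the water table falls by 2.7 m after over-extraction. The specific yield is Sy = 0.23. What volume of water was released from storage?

ΔV ≈ 6.24 × 10^7 m³

A = 38.8 mi² = 1.005 × 10^8 m²
ΔV = Sy × A × Δh = 0.23 × 1.005 × 10^8 m² × 2.7 m = 6.241 × 10^7 m³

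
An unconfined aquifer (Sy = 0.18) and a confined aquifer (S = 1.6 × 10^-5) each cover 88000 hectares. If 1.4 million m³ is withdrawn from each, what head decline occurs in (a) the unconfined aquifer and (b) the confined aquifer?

A = 88000 hectares = 8.8 × 10^8 m²
ΔV = 1.4 million m³ = 1.4 × 10^6 m³
Unconfined: Δh_u = ΔV/(Sy·A) = 1.4 × 10^6/(0.18 × 8.8 × 10^8) = 0.008838 m
Confined: Δh_c = ΔV/(S·A) = 1.4 × 10^6/(1.6 × 10^-5 × 8.8 × 10^8) = 99.43 m

Δh_u ≈ 0.00884 m; Δh_c ≈ 99.4 m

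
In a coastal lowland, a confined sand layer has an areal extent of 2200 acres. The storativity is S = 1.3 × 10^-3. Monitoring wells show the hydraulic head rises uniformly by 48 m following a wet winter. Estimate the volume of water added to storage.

A = 2200 acres = 8.903 × 10^6 m²
ΔV = S × A × Δh = 0.0013 × 8.903 × 10^6 m² × 48 m = 5.556 × 10^5 m³

ΔV ≈ 5.56 × 10^5 m³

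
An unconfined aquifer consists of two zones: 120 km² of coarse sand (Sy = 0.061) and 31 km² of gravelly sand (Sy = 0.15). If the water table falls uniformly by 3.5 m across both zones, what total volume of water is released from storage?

ΔV ≈ 4.19 × 10^7 m³

A₁ = 120 km² = 1.2 × 10^8 m²; A₂ = 31 km² = 3.1 × 10^7 m²
ΔV₁ = 0.061 × 1.2 × 10^8 × 3.5 = 2.562 × 10^7 m³
ΔV₂ = 0.15 × 3.1 × 10^7 × 3.5 = 1.627 × 10^7 m³
ΔV = ΔV₁ + ΔV₂ = 4.189 × 10^7 m³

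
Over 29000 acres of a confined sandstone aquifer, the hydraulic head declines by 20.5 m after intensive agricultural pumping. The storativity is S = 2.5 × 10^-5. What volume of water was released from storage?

A = 29000 acres = 1.174 × 10^8 m²
ΔV = S × A × Δh = 2.5 × 10^-5 × 1.174 × 10^8 m² × 20.5 m = 60150 m³

ΔV ≈ 60100 m³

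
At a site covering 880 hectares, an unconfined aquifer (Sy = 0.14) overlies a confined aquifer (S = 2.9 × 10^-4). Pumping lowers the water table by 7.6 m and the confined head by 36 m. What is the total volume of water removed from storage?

ΔV ≈ 9.46 × 10^6 m³

A = 880 hectares = 8.8 × 10^6 m²
Unconfined: ΔV_u = Sy × A × Δh_u = 0.14 × 8.8 × 10^6 × 7.6 = 9.363 × 10^6 m³
Confined: ΔV_c = S × A × Δh_c = 2.9 × 10^-4 × 8.8 × 10^6 × 36 = 91870 m³
Total ΔV = 9.363 × 10^6 + 91870 = 9.455 × 10^6 m³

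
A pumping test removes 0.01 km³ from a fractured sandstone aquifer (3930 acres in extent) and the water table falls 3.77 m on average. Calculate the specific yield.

A = 3930 acres = 1.59 × 10^7 m²
ΔV = 0.01 km³ = 1 × 10^7 m³
Sy = ΔV / (A × Δh) = 1 × 10^7 m³ / (1.59 × 10^7 m² × 3.77 m) = 0.1668

Sy ≈ 0.17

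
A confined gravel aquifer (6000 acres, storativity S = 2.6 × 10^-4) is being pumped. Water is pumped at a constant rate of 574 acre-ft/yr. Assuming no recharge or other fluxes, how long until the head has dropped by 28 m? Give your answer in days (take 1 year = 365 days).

t ≈ 91.1 days

A = 6000 acres = 2.428 × 10^7 m²
ΔV = S × A × Δh = 2.6 × 10^-4 × 2.428 × 10^7 × 28 = 1.768 × 10^5 m³
Q = 574 acre-ft/yr = 1940 m³/d
t = ΔV / Q = 1.768 × 10^5 m³ / 1940 m³/d = 91.13 d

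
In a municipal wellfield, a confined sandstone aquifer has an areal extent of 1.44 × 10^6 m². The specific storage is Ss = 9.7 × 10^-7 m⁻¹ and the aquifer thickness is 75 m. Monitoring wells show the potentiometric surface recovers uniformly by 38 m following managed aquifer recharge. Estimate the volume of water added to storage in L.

ΔV ≈ 3.98 × 10^6 L

S = Ss × b = 9.7 × 10^-7 m⁻¹ × 75 m = 7.275 × 10^-5
ΔV = S × A × Δh = 7.275 × 10^-5 × 1.44 × 10^6 m² × 38 m = 3981 m³
ΔV = 3981 m³ = 3.981 × 10^6 L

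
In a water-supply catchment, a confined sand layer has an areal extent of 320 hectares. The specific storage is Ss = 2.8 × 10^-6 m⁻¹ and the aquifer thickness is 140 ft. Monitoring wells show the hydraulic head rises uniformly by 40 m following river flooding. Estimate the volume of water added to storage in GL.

b = 140 ft = 42.67 m
S = Ss × b = 2.8 × 10^-6 m⁻¹ × 42.67 m = 1.195 × 10^-4
A = 320 hectares = 3.2 × 10^6 m²
ΔV = S × A × Δh = 1.195 × 10^-4 × 3.2 × 10^6 m² × 40 m = 15290 m³
ΔV = 15290 m³ = 0.01529 GL

ΔV ≈ 0.0153 GL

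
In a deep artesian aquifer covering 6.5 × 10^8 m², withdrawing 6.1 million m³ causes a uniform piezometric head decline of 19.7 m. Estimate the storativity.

S ≈ 4.8 × 10^-4

ΔV = 6.1 million m³ = 6.1 × 10^6 m³
S = ΔV / (A × Δh) = 6.1 × 10^6 m³ / (6.5 × 10^8 m² × 19.7 m) = 4.764 × 10^-4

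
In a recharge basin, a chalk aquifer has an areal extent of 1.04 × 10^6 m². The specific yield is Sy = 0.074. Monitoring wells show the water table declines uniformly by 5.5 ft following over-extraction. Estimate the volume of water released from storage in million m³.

ΔV ≈ 0.129 million m³

Δh = 5.5 ft = 1.676 m
ΔV = Sy × A × Δh = 0.074 × 1.04 × 10^6 m² × 1.676 m = 1.29 × 10^5 m³
ΔV = 1.29 × 10^5 m³ = 0.129 million m³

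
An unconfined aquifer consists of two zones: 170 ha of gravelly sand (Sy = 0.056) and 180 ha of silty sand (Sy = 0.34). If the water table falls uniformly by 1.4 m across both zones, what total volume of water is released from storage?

A₁ = 170 ha = 1.7 × 10^6 m²; A₂ = 180 ha = 1.8 × 10^6 m²
ΔV₁ = 0.056 × 1.7 × 10^6 × 1.4 = 1.333 × 10^5 m³
ΔV₂ = 0.34 × 1.8 × 10^6 × 1.4 = 8.568 × 10^5 m³
ΔV = ΔV₁ + ΔV₂ = 9.901 × 10^5 m³

ΔV ≈ 9.9 × 10^5 m³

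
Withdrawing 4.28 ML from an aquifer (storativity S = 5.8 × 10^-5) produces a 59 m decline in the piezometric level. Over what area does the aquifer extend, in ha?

ΔV = 4.28 ML = 4280 m³
A = ΔV / (S × Δh) = 4280 / (5.8 × 10^-5 × 59) = 1.251 × 10^6 m²
A = 1.251 × 10^6 m² = 125.1 ha

A ≈ 125 ha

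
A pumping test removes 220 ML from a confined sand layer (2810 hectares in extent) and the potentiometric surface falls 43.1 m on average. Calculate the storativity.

S ≈ 1.8 × 10^-4

A = 2810 hectares = 2.81 × 10^7 m²
ΔV = 220 ML = 2.2 × 10^5 m³
S = ΔV / (A × Δh) = 2.2 × 10^5 m³ / (2.81 × 10^7 m² × 43.1 m) = 1.817 × 10^-4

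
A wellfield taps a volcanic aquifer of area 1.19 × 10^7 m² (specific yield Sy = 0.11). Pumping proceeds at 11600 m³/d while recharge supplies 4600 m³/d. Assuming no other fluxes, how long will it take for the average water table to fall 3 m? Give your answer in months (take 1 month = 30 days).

ΔV = Sy × A × Δh = 0.11 × 1.19 × 10^7 × 3 = 3.927 × 10^6 m³
Net withdrawal = 11600 − 4600 = 7000 m³/d
t = ΔV / Q = 3.927 × 10^6 m³ / 7000 m³/d = 561 d
t = 561 d ≈ 18.7 months

t ≈ 18.7 months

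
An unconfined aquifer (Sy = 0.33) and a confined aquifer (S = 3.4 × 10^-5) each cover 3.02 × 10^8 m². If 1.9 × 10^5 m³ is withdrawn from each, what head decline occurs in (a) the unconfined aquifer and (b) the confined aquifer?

Unconfined: Δh_u = ΔV/(Sy·A) = 1.9 × 10^5/(0.33 × 3.02 × 10^8) = 0.001906 m
Confined: Δh_c = ΔV/(S·A) = 1.9 × 10^5/(3.4 × 10^-5 × 3.02 × 10^8) = 18.5 m

Δh_u ≈ 0.00191 m; Δh_c ≈ 18.5 m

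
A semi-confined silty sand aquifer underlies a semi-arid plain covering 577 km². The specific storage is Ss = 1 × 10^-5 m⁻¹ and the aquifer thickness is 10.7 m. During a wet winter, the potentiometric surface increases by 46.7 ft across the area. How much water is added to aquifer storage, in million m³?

S = Ss × b = 1 × 10^-5 m⁻¹ × 10.7 m = 1.07 × 10^-4
A = 577 km² = 5.77 × 10^8 m²
Δh = 46.7 ft = 14.23 m
ΔV = S × A × Δh = 1.07 × 10^-4 × 5.77 × 10^8 m² × 14.23 m = 8.788 × 10^5 m³
ΔV = 8.788 × 10^5 m³ = 0.8788 million m³

ΔV ≈ 0.879 million m³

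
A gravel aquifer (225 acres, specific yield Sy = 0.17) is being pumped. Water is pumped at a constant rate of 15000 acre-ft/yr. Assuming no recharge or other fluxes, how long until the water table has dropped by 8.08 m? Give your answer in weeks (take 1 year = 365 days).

A = 225 acres = 9.105 × 10^5 m²
ΔV = Sy × A × Δh = 0.17 × 9.105 × 10^5 × 8.08 = 1.251 × 10^6 m³
Q = 15000 acre-ft/yr = 50690 m³/d
t = ΔV / Q = 1.251 × 10^6 m³ / 50690 m³/d = 24.67 d
t = 24.67 d ≈ 3.525 weeks

t ≈ 3.52 weeks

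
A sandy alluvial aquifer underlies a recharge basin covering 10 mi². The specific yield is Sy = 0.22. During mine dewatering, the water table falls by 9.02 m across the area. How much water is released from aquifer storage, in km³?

ΔV ≈ 0.0514 km³

A = 10 mi² = 2.59 × 10^7 m²
ΔV = Sy × A × Δh = 0.22 × 2.59 × 10^7 m² × 9.02 m = 5.14 × 10^7 m³
ΔV = 5.14 × 10^7 m³ = 0.0514 km³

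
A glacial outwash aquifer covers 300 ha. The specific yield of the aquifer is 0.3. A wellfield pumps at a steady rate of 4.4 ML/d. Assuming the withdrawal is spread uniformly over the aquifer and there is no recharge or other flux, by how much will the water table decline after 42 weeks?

A = 300 ha = 3 × 10^6 m²
Q = 4.4 ML/d = 4400 m³/d
t = 42 weeks = 294 d
ΔV = Q × t = 4400 m³/d × 294 d = 1.294 × 10^6 m³
Δh = ΔV / (Sy × A) = 1.294 × 10^6 / (0.3 × 3 × 10^6) = 1.437 m

Δh ≈ 1.44 m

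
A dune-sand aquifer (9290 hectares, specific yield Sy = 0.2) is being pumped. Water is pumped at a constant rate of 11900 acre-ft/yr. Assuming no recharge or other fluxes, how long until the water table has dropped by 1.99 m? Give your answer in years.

A = 9290 hectares = 9.29 × 10^7 m²
ΔV = Sy × A × Δh = 0.2 × 9.29 × 10^7 × 1.99 = 3.697 × 10^7 m³
Q = 11900 acre-ft/yr = 40210 m³/d
t = ΔV / Q = 3.697 × 10^7 m³ / 40210 m³/d = 919.4 d
t = 919.4 d ≈ 2.519 years

t ≈ 2.52 years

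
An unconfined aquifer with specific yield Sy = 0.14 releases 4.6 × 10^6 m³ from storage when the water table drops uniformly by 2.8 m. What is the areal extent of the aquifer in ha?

A = ΔV / (Sy × Δh) = 4.6 × 10^6 / (0.14 × 2.8) = 1.173 × 10^7 m²
A = 1.173 × 10^7 m² = 1173 ha

A ≈ 1170 ha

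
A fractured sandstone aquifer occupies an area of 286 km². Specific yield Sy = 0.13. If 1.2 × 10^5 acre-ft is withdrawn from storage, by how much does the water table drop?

Δh ≈ 3.98 m

A = 286 km² = 2.86 × 10^8 m²
ΔV = 1.2 × 10^5 acre-ft = 1.48 × 10^8 m³
Δh = ΔV / (Sy × A) = 1.48 × 10^8 m³ / (0.13 × 2.86 × 10^8 m²) = 3.981 m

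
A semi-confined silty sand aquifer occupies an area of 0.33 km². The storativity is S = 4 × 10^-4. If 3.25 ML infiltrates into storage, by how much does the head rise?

A = 0.33 km² = 3.3 × 10^5 m²
ΔV = 3.25 ML = 3250 m³
Δh = ΔV / (S × A) = 3250 m³ / (4 × 10^-4 × 3.3 × 10^5 m²) = 24.62 m

Δh ≈ 24.6 m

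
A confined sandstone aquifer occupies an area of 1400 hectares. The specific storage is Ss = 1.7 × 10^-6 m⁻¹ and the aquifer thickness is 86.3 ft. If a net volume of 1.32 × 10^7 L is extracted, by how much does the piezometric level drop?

b = 86.3 ft = 26.3 m
S = Ss × b = 1.7 × 10^-6 m⁻¹ × 26.3 m = 4.472 × 10^-5
A = 1400 hectares = 1.4 × 10^7 m²
ΔV = 1.32 × 10^7 L = 13200 m³
Δh = ΔV / (S × A) = 13200 m³ / (4.472 × 10^-5 × 1.4 × 10^7 m²) = 21.08 m

Δh ≈ 21.1 m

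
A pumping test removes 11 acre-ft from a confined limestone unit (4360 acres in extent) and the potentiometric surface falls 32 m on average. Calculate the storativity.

S ≈ 2.4 × 10^-5

A = 4360 acres = 1.764 × 10^7 m²
ΔV = 11 acre-ft = 13570 m³
S = ΔV / (A × Δh) = 13570 m³ / (1.764 × 10^7 m² × 32 m) = 2.403 × 10^-5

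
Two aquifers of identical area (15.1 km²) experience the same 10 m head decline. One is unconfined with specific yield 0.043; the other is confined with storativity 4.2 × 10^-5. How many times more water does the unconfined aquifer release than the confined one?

A = 15.1 km² = 1.51 × 10^7 m²
Unconfined: ΔV_u = Sy × A × Δh = 0.043 × 1.51 × 10^7 × 10 = 6.493 × 10^6 m³
Confined: ΔV_c = S × A × Δh = 4.2 × 10^-5 × 1.51 × 10^7 × 10 = 6342 m³
Ratio = ΔV_u / ΔV_c = Sy / S = 0.043 / 4.2 × 10^-5 = 1024

ΔV_u / ΔV_c ≈ 1020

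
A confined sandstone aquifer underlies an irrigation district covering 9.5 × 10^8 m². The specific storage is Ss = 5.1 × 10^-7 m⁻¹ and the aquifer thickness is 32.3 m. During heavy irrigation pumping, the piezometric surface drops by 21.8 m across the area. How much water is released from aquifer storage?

S = Ss × b = 5.1 × 10^-7 m⁻¹ × 32.3 m = 1.647 × 10^-5
ΔV = S × A × Δh = 1.647 × 10^-5 × 9.5 × 10^8 m² × 21.8 m = 3.412 × 10^5 m³

ΔV ≈ 3.41 × 10^5 m³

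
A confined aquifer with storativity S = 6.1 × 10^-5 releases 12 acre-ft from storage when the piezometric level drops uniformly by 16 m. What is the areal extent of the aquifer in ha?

A ≈ 1520 ha

ΔV = 12 acre-ft = 14800 m³
A = ΔV / (S × Δh) = 14800 / (6.1 × 10^-5 × 16) = 1.517 × 10^7 m²
A = 1.517 × 10^7 m² = 1517 ha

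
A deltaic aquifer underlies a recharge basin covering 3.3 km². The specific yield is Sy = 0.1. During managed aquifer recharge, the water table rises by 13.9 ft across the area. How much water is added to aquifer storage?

ΔV ≈ 1.4 × 10^6 m³

A = 3.3 km² = 3.3 × 10^6 m²
Δh = 13.9 ft = 4.237 m
ΔV = Sy × A × Δh = 0.1 × 3.3 × 10^6 m² × 4.237 m = 1.398 × 10^6 m³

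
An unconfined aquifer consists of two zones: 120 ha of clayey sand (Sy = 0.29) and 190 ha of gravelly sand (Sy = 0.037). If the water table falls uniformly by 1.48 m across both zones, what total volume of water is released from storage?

A₁ = 120 ha = 1.2 × 10^6 m²; A₂ = 190 ha = 1.9 × 10^6 m²
ΔV₁ = 0.29 × 1.2 × 10^6 × 1.48 = 5.15 × 10^5 m³
ΔV₂ = 0.037 × 1.9 × 10^6 × 1.48 = 1.04 × 10^5 m³
ΔV = ΔV₁ + ΔV₂ = 6.191 × 10^5 m³

ΔV ≈ 6.19 × 10^5 m³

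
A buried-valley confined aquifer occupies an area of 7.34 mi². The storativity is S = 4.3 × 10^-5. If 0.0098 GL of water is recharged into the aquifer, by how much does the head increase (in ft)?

Δh ≈ 39.3 ft

A = 7.34 mi² = 1.901 × 10^7 m²
ΔV = 0.0098 GL = 9800 m³
Δh = ΔV / (S × A) = 9800 m³ / (4.3 × 10^-5 × 1.901 × 10^7 m²) = 11.99 m
Δh = 11.99 m = 39.33 ft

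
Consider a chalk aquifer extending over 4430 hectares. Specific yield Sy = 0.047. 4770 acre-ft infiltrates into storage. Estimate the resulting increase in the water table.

Δh ≈ 2.83 m

A = 4430 hectares = 4.43 × 10^7 m²
ΔV = 4770 acre-ft = 5.884 × 10^6 m³
Δh = ΔV / (Sy × A) = 5.884 × 10^6 m³ / (0.047 × 4.43 × 10^7 m²) = 2.826 m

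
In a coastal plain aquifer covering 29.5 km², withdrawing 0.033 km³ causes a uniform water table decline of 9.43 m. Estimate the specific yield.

Sy ≈ 0.12

A = 29.5 km² = 2.95 × 10^7 m²
ΔV = 0.033 km³ = 3.3 × 10^7 m³
Sy = ΔV / (A × Δh) = 3.3 × 10^7 m³ / (2.95 × 10^7 m² × 9.43 m) = 0.1186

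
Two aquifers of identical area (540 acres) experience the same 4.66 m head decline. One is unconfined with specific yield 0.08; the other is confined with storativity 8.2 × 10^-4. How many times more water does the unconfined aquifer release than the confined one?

ΔV_u / ΔV_c ≈ 97.6

A = 540 acres = 2.185 × 10^6 m²
Unconfined: ΔV_u = Sy × A × Δh = 0.08 × 2.185 × 10^6 × 4.66 = 8.147 × 10^5 m³
Confined: ΔV_c = S × A × Δh = 8.2 × 10^-4 × 2.185 × 10^6 × 4.66 = 8350 m³
Ratio = ΔV_u / ΔV_c = Sy / S = 0.08 / 8.2 × 10^-4 = 97.56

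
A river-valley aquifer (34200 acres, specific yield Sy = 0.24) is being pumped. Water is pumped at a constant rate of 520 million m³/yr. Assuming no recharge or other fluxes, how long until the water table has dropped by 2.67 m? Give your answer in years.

A = 34200 acres = 1.384 × 10^8 m²
ΔV = Sy × A × Δh = 0.24 × 1.384 × 10^8 × 2.67 = 8.869 × 10^7 m³
Q = 520 million m³/yr = 1.425 × 10^6 m³/d
t = ΔV / Q = 8.869 × 10^7 m³ / 1.425 × 10^6 m³/d = 62.25 d
t = 62.25 d ≈ 0.1706 years

t ≈ 0.171 years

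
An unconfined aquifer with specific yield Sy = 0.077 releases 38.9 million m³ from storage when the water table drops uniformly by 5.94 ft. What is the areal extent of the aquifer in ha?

Δh = 5.94 ft = 1.811 m
ΔV = 38.9 million m³ = 3.89 × 10^7 m³
A = ΔV / (Sy × Δh) = 3.89 × 10^7 / (0.077 × 1.811) = 2.79 × 10^8 m²
A = 2.79 × 10^8 m² = 27900 ha

A ≈ 27900 ha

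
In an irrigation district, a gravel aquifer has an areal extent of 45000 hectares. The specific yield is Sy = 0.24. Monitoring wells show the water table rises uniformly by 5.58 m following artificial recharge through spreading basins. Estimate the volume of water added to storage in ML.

A = 45000 hectares = 4.5 × 10^8 m²
ΔV = Sy × A × Δh = 0.24 × 4.5 × 10^8 m² × 5.58 m = 6.026 × 10^8 m³
ΔV = 6.026 × 10^8 m³ = 6.026 × 10^5 ML

ΔV ≈ 6.03 × 10^5 ML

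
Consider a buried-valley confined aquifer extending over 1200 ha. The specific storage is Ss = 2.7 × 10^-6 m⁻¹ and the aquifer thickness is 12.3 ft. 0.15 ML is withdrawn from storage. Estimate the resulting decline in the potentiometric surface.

b = 12.3 ft = 3.749 m
S = Ss × b = 2.7 × 10^-6 m⁻¹ × 3.749 m = 1.012 × 10^-5
A = 1200 ha = 1.2 × 10^7 m²
ΔV = 0.15 ML = 150 m³
Δh = ΔV / (S × A) = 150 m³ / (1.012 × 10^-5 × 1.2 × 10^7 m²) = 1.235 m

Δh ≈ 1.23 m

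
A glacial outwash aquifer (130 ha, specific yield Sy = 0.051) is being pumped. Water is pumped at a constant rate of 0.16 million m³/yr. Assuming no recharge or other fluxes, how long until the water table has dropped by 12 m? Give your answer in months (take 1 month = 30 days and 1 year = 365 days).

A = 130 ha = 1.3 × 10^6 m²
ΔV = Sy × A × Δh = 0.051 × 1.3 × 10^6 × 12 = 7.956 × 10^5 m³
Q = 0.16 million m³/yr = 438.4 m³/d
t = ΔV / Q = 7.956 × 10^5 m³ / 438.4 m³/d = 1815 d
t = 1815 d ≈ 60.5 months

t ≈ 60.5 months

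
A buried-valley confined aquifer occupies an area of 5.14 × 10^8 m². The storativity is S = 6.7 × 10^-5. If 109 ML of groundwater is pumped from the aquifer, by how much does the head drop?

Δh ≈ 3.17 m

ΔV = 109 ML = 1.09 × 10^5 m³
Δh = ΔV / (S × A) = 1.09 × 10^5 m³ / (6.7 × 10^-5 × 5.14 × 10^8 m²) = 3.165 m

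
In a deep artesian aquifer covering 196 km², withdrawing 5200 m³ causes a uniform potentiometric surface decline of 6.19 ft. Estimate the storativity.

S ≈ 1.4 × 10^-5

A = 196 km² = 1.96 × 10^8 m²
Δh = 6.19 ft = 1.887 m
S = ΔV / (A × Δh) = 5200 m³ / (1.96 × 10^8 m² × 1.887 m) = 1.406 × 10^-5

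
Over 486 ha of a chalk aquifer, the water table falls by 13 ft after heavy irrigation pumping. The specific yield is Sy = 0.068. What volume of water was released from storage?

A = 486 ha = 4.86 × 10^6 m²
Δh = 13 ft = 3.962 m
ΔV = Sy × A × Δh = 0.068 × 4.86 × 10^6 m² × 3.962 m = 1.309 × 10^6 m³

ΔV ≈ 1.31 × 10^6 m³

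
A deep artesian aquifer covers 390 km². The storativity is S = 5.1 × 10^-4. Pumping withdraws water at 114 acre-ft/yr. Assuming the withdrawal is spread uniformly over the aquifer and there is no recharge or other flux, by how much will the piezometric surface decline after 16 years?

Δh ≈ 11.3 m

A = 390 km² = 3.9 × 10^8 m²
Q = 114 acre-ft/yr = 385.3 m³/d
t = 16 years = 5840 d
ΔV = Q × t = 385.3 m³/d × 5840 d = 2.25 × 10^6 m³
Δh = ΔV / (S × A) = 2.25 × 10^6 / (5.1 × 10^-4 × 3.9 × 10^8) = 11.31 m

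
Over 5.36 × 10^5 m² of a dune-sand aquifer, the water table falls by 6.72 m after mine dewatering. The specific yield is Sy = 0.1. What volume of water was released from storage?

ΔV = Sy × A × Δh = 0.1 × 5.36 × 10^5 m² × 6.72 m = 3.602 × 10^5 m³

ΔV ≈ 3.6 × 10^5 m³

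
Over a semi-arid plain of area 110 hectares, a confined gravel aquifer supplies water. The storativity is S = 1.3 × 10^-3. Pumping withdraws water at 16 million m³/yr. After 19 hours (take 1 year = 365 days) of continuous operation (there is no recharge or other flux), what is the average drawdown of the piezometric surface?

Δh ≈ 24.3 m

A = 110 hectares = 1.1 × 10^6 m²
Q = 16 million m³/yr = 43840 m³/d
t = 19 hours = 0.7917 d
ΔV = Q × t = 43840 m³/d × 0.7917 d = 34700 m³
Δh = ΔV / (S × A) = 34700 / (0.0013 × 1.1 × 10^6) = 24.27 m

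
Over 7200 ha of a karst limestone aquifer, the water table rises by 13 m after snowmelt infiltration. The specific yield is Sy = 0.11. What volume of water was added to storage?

ΔV ≈ 1.03 × 10^8 m³

A = 7200 ha = 7.2 × 10^7 m²
ΔV = Sy × A × Δh = 0.11 × 7.2 × 10^7 m² × 13 m = 1.03 × 10^8 m³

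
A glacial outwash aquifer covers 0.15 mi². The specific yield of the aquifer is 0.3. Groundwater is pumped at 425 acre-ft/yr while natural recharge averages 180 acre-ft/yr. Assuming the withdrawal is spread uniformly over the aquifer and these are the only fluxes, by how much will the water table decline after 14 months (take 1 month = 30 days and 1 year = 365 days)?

A = 0.15 mi² = 3.885 × 10^5 m²
Net abstraction = 425 − 180 = 245 acre-ft/yr
Q_net = 245 acre-ft/yr = 828 m³/d
t = 14 months = 420 d
ΔV = Q × t = 828 m³/d × 420 d = 3.477 × 10^5 m³
Δh = ΔV / (Sy × A) = 3.477 × 10^5 / (0.3 × 3.885 × 10^5) = 2.984 m

Δh ≈ 2.98 m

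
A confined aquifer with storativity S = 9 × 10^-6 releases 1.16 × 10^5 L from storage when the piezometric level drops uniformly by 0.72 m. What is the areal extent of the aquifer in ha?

ΔV = 1.16 × 10^5 L = 116 m³
A = ΔV / (S × Δh) = 116 / (9 × 10^-6 × 0.72) = 1.79 × 10^7 m²
A = 1.79 × 10^7 m² = 1790 ha

A ≈ 1790 ha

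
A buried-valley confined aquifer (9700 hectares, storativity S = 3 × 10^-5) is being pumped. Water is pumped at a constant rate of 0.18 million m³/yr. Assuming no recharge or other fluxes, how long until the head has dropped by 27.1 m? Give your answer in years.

t ≈ 0.438 years

A = 9700 hectares = 9.7 × 10^7 m²
ΔV = S × A × Δh = 3 × 10^-5 × 9.7 × 10^7 × 27.1 = 78860 m³
Q = 0.18 million m³/yr = 493.2 m³/d
t = ΔV / Q = 78860 m³ / 493.2 m³/d = 159.9 d
t = 159.9 d ≈ 0.4381 years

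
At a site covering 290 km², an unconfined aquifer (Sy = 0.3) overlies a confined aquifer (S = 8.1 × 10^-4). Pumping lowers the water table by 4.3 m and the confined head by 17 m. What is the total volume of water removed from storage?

ΔV ≈ 3.78 × 10^8 m³

A = 290 km² = 2.9 × 10^8 m²
Unconfined: ΔV_u = Sy × A × Δh_u = 0.3 × 2.9 × 10^8 × 4.3 = 3.741 × 10^8 m³
Confined: ΔV_c = S × A × Δh_c = 8.1 × 10^-4 × 2.9 × 10^8 × 17 = 3.993 × 10^6 m³
Total ΔV = 3.741 × 10^8 + 3.993 × 10^6 = 3.781 × 10^8 m³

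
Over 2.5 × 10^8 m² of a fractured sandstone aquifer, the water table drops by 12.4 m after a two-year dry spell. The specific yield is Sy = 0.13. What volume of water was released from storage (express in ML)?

ΔV = Sy × A × Δh = 0.13 × 2.5 × 10^8 m² × 12.4 m = 4.03 × 10^8 m³
ΔV = 4.03 × 10^8 m³ = 4.03 × 10^5 ML

ΔV ≈ 4.03 × 10^5 ML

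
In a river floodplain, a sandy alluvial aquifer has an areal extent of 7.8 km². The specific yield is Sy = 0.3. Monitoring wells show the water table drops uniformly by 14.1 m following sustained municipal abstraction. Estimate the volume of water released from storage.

A = 7.8 km² = 7.8 × 10^6 m²
ΔV = Sy × A × Δh = 0.3 × 7.8 × 10^6 m² × 14.1 m = 3.299 × 10^7 m³

ΔV ≈ 3.3 × 10^7 m³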